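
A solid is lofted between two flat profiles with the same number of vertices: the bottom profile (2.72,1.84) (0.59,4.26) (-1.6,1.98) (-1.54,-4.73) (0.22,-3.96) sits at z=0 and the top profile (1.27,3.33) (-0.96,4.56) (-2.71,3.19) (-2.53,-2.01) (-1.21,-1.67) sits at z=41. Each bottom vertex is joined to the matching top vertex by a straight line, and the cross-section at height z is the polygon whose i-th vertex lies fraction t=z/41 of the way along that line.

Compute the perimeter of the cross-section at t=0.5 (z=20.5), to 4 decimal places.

Cross-section at t=0.5: each vertex is (1-t)·p0[i] + t·p1[i].
  v1: (1-0.5)·(2.72,1.84) + 0.5·(1.27,3.33) = (1.9950,2.5850)
  v2: (1-0.5)·(0.59,4.26) + 0.5·(-0.96,4.56) = (-0.1850,4.4100)
  v3: (1-0.5)·(-1.6,1.98) + 0.5·(-2.71,3.19) = (-2.1550,2.5850)
  v4: (1-0.5)·(-1.54,-4.73) + 0.5·(-2.53,-2.01) = (-2.0350,-3.3700)
  v5: (1-0.5)·(0.22,-3.96) + 0.5·(-1.21,-1.67) = (-0.4950,-2.8150)
Perimeter = Σ |v_{i+1} − v_i|:
  edge 1→2: √(-2.1800² + 1.8250²) = 2.8431 (running 2.8431)
  edge 2→3: √(-1.9700² + -1.8250²) = 2.6854 (running 5.5285)
  edge 3→4: √(0.1200² + -5.9550²) = 5.9562 (running 11.4847)
  edge 4→5: √(1.5400² + 0.5550²) = 1.6370 (running 13.1217)
  edge 5→1: √(2.4900² + 5.4000²) = 5.9464 (running 19.0681)
Perimeter = 19.0681

Perimeter at t=0.5: 19.0681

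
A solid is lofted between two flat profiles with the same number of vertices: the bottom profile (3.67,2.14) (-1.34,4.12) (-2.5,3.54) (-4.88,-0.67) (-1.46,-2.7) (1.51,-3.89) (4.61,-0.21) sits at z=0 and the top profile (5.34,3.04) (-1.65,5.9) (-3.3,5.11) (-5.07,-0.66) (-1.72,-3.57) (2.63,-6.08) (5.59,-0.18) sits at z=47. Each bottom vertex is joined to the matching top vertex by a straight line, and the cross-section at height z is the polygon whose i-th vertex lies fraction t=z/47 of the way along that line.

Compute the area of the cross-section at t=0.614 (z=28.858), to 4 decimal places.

Cross-section at t=0.614: each vertex is (1-t)·p0[i] + t·p1[i].
  v1: (1-0.614)·(3.67,2.14) + 0.614·(5.34,3.04) = (4.6954,2.6926)
  v2: (1-0.614)·(-1.34,4.12) + 0.614·(-1.65,5.9) = (-1.5303,5.2129)
  v3: (1-0.614)·(-2.5,3.54) + 0.614·(-3.3,5.11) = (-2.9912,4.5040)
  v4: (1-0.614)·(-4.88,-0.67) + 0.614·(-5.07,-0.66) = (-4.9967,-0.6639)
  v5: (1-0.614)·(-1.46,-2.7) + 0.614·(-1.72,-3.57) = (-1.6196,-3.2342)
  v6: (1-0.614)·(1.51,-3.89) + 0.614·(2.63,-6.08) = (2.1977,-5.2347)
  v7: (1-0.614)·(4.61,-0.21) + 0.614·(5.59,-0.18) = (5.2117,-0.1916)
Shoelace sum Σ(x_i·y_{i+1} − x_{i+1}·y_i):
  i=1: 4.6954·5.2129 − -1.5303·2.6926 = +28.5972 (running +28.5972)
  i=2: -1.5303·4.5040 − -2.9912·5.2129 = +8.7003 (running +37.2975)
  i=3: -2.9912·-0.6639 − -4.9967·4.5040 = +24.4906 (running +61.7881)
  i=4: -4.9967·-3.2342 − -1.6196·-0.6639 = +15.0849 (running +76.8730)
  i=5: -1.6196·-5.2347 − 2.1977·-3.2342 = +15.5860 (running +92.4589)
  i=6: 2.1977·-0.1916 − 5.2117·-5.2347 = +26.8606 (running +119.3195)
  i=7: 5.2117·2.6926 − 4.6954·-0.1916 = +14.9326 (running +134.2521)
Area = |Σ|/2 = |134.2521|/2 = 67.1261

Area at t=0.614: 67.1261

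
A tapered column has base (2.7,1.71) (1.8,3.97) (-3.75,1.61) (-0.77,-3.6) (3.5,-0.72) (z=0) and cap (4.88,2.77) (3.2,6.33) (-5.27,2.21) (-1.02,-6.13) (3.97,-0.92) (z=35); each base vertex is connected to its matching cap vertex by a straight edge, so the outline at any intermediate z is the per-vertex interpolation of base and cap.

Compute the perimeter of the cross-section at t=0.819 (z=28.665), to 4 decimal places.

Cross-section at t=0.819: each vertex is (1-t)·p0[i] + t·p1[i].
  v1: (1-0.819)·(2.7,1.71) + 0.819·(4.88,2.77) = (4.4854,2.5781)
  v2: (1-0.819)·(1.8,3.97) + 0.819·(3.2,6.33) = (2.9466,5.9028)
  v3: (1-0.819)·(-3.75,1.61) + 0.819·(-5.27,2.21) = (-4.9949,2.1014)
  v4: (1-0.819)·(-0.77,-3.6) + 0.819·(-1.02,-6.13) = (-0.9748,-5.6721)
  v5: (1-0.819)·(3.5,-0.72) + 0.819·(3.97,-0.92) = (3.8849,-0.8838)
Perimeter = Σ |v_{i+1} − v_i|:
  edge 1→2: √(-1.5388² + 3.3247²) = 3.6635 (running 3.6635)
  edge 2→3: √(-7.9415² + -3.8014²) = 8.8044 (running 12.4680)
  edge 3→4: √(4.0201² + -7.7735²) = 8.7515 (running 21.2195)
  edge 4→5: √(4.8597² + 4.7883²) = 6.8223 (running 28.0418)
  edge 5→1: √(0.6005² + 3.4619²) = 3.5136 (running 31.5554)
Perimeter = 31.5554

Perimeter at t=0.819: 31.5554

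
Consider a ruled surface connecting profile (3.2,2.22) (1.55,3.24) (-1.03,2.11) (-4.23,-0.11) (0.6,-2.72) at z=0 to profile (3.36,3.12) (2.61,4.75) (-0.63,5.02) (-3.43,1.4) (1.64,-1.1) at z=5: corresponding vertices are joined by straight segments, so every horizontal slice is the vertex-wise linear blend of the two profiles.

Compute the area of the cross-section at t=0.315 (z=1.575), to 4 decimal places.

Cross-section at t=0.315: each vertex is (1-t)·p0[i] + t·p1[i].
  v1: (1-0.315)·(3.2,2.22) + 0.315·(3.36,3.12) = (3.2504,2.5035)
  v2: (1-0.315)·(1.55,3.24) + 0.315·(2.61,4.75) = (1.8839,3.7157)
  v3: (1-0.315)·(-1.03,2.11) + 0.315·(-0.63,5.02) = (-0.9040,3.0267)
  v4: (1-0.315)·(-4.23,-0.11) + 0.315·(-3.43,1.4) = (-3.9780,0.3656)
  v5: (1-0.315)·(0.6,-2.72) + 0.315·(1.64,-1.1) = (0.9276,-2.2097)
Shoelace sum Σ(x_i·y_{i+1} − x_{i+1}·y_i):
  i=1: 3.2504·3.7157 − 1.8839·2.5035 = +7.3610 (running +7.3610)
  i=2: 1.8839·3.0267 − -0.9040·3.7157 = +9.0609 (running +16.4219)
  i=3: -0.9040·0.3656 − -3.9780·3.0267 = +11.7095 (running +28.1313)
  i=4: -3.9780·-2.2097 − 0.9276·0.3656 = +8.4510 (running +36.5823)
  i=5: 0.9276·2.5035 − 3.2504·-2.2097 = +9.5047 (running +46.0870)
Area = |Σ|/2 = |46.0870|/2 = 23.0435

Area at t=0.315: 23.0435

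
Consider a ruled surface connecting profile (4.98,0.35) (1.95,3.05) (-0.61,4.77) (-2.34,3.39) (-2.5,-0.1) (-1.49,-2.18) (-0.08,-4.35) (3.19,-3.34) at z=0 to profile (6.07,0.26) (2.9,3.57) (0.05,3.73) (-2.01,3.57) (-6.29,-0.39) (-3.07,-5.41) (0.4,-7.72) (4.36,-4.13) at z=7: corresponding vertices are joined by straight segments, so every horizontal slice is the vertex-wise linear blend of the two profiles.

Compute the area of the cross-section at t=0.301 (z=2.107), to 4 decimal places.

Area at t=0.301: 54.9369

Cross-section at t=0.301: each vertex is (1-t)·p0[i] + t·p1[i].
  v1: (1-0.301)·(4.98,0.35) + 0.301·(6.07,0.26) = (5.3081,0.3229)
  v2: (1-0.301)·(1.95,3.05) + 0.301·(2.9,3.57) = (2.2359,3.2065)
  v3: (1-0.301)·(-0.61,4.77) + 0.301·(0.05,3.73) = (-0.4113,4.4570)
  v4: (1-0.301)·(-2.34,3.39) + 0.301·(-2.01,3.57) = (-2.2407,3.4442)
  v5: (1-0.301)·(-2.5,-0.1) + 0.301·(-6.29,-0.39) = (-3.6408,-0.1873)
  v6: (1-0.301)·(-1.49,-2.18) + 0.301·(-3.07,-5.41) = (-1.9656,-3.1522)
  v7: (1-0.301)·(-0.08,-4.35) + 0.301·(0.4,-7.72) = (0.0645,-5.3644)
  v8: (1-0.301)·(3.19,-3.34) + 0.301·(4.36,-4.13) = (3.5422,-3.5778)
Shoelace sum Σ(x_i·y_{i+1} − x_{i+1}·y_i):
  i=1: 5.3081·3.2065 − 2.2359·0.3229 = +16.2985 (running +16.2985)
  i=2: 2.2359·4.4570 − -0.4113·3.2065 = +11.2845 (running +27.5830)
  i=3: -0.4113·3.4442 − -2.2407·4.4570 = +8.5698 (running +36.1528)
  i=4: -2.2407·-0.1873 − -3.6408·3.4442 = +12.9592 (running +49.1120)
  i=5: -3.6408·-3.1522 − -1.9656·-0.1873 = +11.1085 (running +60.2205)
  i=6: -1.9656·-5.3644 − 0.0645·-3.1522 = +10.7474 (running +70.9679)
  i=7: 0.0645·-3.5778 − 3.5422·-5.3644 = +18.7708 (running +89.7387)
  i=8: 3.5422·0.3229 − 5.3081·-3.5778 = +20.1350 (running +109.8737)
Area = |Σ|/2 = |109.8737|/2 = 54.9369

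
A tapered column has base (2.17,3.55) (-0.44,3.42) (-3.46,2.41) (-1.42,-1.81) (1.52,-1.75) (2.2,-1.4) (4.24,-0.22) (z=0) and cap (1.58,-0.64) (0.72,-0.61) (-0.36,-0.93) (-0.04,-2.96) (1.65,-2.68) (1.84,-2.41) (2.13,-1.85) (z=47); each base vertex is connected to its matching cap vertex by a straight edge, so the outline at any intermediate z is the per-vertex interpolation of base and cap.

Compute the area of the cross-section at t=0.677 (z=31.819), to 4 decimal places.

Area at t=0.677: 9.9043

Cross-section at t=0.677: each vertex is (1-t)·p0[i] + t·p1[i].
  v1: (1-0.677)·(2.17,3.55) + 0.677·(1.58,-0.64) = (1.7706,0.7134)
  v2: (1-0.677)·(-0.44,3.42) + 0.677·(0.72,-0.61) = (0.3453,0.6917)
  v3: (1-0.677)·(-3.46,2.41) + 0.677·(-0.36,-0.93) = (-1.3613,0.1488)
  v4: (1-0.677)·(-1.42,-1.81) + 0.677·(-0.04,-2.96) = (-0.4857,-2.5885)
  v5: (1-0.677)·(1.52,-1.75) + 0.677·(1.65,-2.68) = (1.6080,-2.3796)
  v6: (1-0.677)·(2.2,-1.4) + 0.677·(1.84,-2.41) = (1.9563,-2.0838)
  v7: (1-0.677)·(4.24,-0.22) + 0.677·(2.13,-1.85) = (2.8115,-1.3235)
Shoelace sum Σ(x_i·y_{i+1} − x_{i+1}·y_i):
  i=1: 1.7706·0.6917 − 0.3453·0.7134 = +0.9783 (running +0.9783)
  i=2: 0.3453·0.1488 − -1.3613·0.6917 = +0.9930 (running +1.9713)
  i=3: -1.3613·-2.5885 − -0.4857·0.1488 = +3.5961 (running +5.5674)
  i=4: -0.4857·-2.3796 − 1.6080·-2.5885 = +5.3183 (running +10.8857)
  i=5: 1.6080·-2.0838 − 1.9563·-2.3796 = +1.3045 (running +12.1902)
  i=6: 1.9563·-1.3235 − 2.8115·-2.0838 = +3.2694 (running +15.4596)
  i=7: 2.8115·0.7134 − 1.7706·-1.3235 = +4.3490 (running +19.8086)
Area = |Σ|/2 = |19.8086|/2 = 9.9043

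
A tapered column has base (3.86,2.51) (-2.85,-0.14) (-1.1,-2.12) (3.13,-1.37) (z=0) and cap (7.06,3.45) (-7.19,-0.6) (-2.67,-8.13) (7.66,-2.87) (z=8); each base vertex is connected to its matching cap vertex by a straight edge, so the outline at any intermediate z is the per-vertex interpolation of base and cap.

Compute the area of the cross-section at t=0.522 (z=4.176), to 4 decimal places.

Cross-section at t=0.522: each vertex is (1-t)·p0[i] + t·p1[i].
  v1: (1-0.522)·(3.86,2.51) + 0.522·(7.06,3.45) = (5.5304,3.0007)
  v2: (1-0.522)·(-2.85,-0.14) + 0.522·(-7.19,-0.6) = (-5.1155,-0.3801)
  v3: (1-0.522)·(-1.1,-2.12) + 0.522·(-2.67,-8.13) = (-1.9195,-5.2572)
  v4: (1-0.522)·(3.13,-1.37) + 0.522·(7.66,-2.87) = (5.4947,-2.1530)
Shoelace sum Σ(x_i·y_{i+1} − x_{i+1}·y_i):
  i=1: 5.5304·-0.3801 − -5.1155·3.0007 = +13.2477 (running +13.2477)
  i=2: -5.1155·-5.2572 − -1.9195·-0.3801 = +26.1635 (running +39.4113)
  i=3: -1.9195·-2.1530 − 5.4947·-5.2572 = +33.0194 (running +72.4307)
  i=4: 5.4947·3.0007 − 5.5304·-2.1530 = +28.3947 (running +100.8253)
Area = |Σ|/2 = |100.8253|/2 = 50.4127

Area at t=0.522: 50.4127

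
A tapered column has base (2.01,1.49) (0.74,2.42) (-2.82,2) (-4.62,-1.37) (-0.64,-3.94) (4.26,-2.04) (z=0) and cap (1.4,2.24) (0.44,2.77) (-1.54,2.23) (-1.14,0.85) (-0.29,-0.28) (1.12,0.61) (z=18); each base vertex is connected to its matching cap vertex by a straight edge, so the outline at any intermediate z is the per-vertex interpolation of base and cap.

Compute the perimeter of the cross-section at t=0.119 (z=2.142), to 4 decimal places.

Cross-section at t=0.119: each vertex is (1-t)·p0[i] + t·p1[i].
  v1: (1-0.119)·(2.01,1.49) + 0.119·(1.4,2.24) = (1.9374,1.5793)
  v2: (1-0.119)·(0.74,2.42) + 0.119·(0.44,2.77) = (0.7043,2.4616)
  v3: (1-0.119)·(-2.82,2) + 0.119·(-1.54,2.23) = (-2.6677,2.0274)
  v4: (1-0.119)·(-4.62,-1.37) + 0.119·(-1.14,0.85) = (-4.2059,-1.1058)
  v5: (1-0.119)·(-0.64,-3.94) + 0.119·(-0.29,-0.28) = (-0.5984,-3.5045)
  v6: (1-0.119)·(4.26,-2.04) + 0.119·(1.12,0.61) = (3.8863,-1.7247)
Perimeter = Σ |v_{i+1} − v_i|:
  edge 1→2: √(-1.2331² + 0.8824²) = 1.5163 (running 1.5163)
  edge 2→3: √(-3.3720² + -0.4343²) = 3.3998 (running 4.9161)
  edge 3→4: √(-1.5382² + -3.1332²) = 3.4904 (running 8.4065)
  edge 4→5: √(3.6075² + -2.3986²) = 4.3322 (running 12.7387)
  edge 5→6: √(4.4847² + 1.7798²) = 4.8250 (running 17.5637)
  edge 6→1: √(-1.9489² + 3.3039²) = 3.8359 (running 21.3996)
Perimeter = 21.3996

Perimeter at t=0.119: 21.3996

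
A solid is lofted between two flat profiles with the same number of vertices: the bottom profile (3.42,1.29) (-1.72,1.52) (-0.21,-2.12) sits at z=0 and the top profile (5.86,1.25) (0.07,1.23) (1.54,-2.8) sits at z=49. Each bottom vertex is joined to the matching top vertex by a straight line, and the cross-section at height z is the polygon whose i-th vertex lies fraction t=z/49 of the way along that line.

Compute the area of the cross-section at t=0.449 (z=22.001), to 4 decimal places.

Cross-section at t=0.449: each vertex is (1-t)·p0[i] + t·p1[i].
  v1: (1-0.449)·(3.42,1.29) + 0.449·(5.86,1.25) = (4.5156,1.2720)
  v2: (1-0.449)·(-1.72,1.52) + 0.449·(0.07,1.23) = (-0.9163,1.3898)
  v3: (1-0.449)·(-0.21,-2.12) + 0.449·(1.54,-2.8) = (0.5758,-2.4253)
Shoelace sum Σ(x_i·y_{i+1} − x_{i+1}·y_i):
  i=1: 4.5156·1.3898 − -0.9163·1.2720 = +7.4412 (running +7.4412)
  i=2: -0.9163·-2.4253 − 0.5758·1.3898 = +1.4221 (running +8.8634)
  i=3: 0.5758·1.2720 − 4.5156·-2.4253 = +11.6841 (running +20.5474)
Area = |Σ|/2 = |20.5474|/2 = 10.2737

Area at t=0.449: 10.2737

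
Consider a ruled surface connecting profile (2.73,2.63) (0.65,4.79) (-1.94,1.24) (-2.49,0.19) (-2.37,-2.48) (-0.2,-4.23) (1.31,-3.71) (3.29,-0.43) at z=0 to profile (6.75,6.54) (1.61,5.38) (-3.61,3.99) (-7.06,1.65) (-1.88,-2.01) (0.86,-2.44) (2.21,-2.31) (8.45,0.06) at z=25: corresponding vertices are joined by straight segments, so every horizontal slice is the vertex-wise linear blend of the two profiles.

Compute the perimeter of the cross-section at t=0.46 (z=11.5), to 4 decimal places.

Perimeter at t=0.46: 28.3851

Cross-section at t=0.46: each vertex is (1-t)·p0[i] + t·p1[i].
  v1: (1-0.46)·(2.73,2.63) + 0.46·(6.75,6.54) = (4.5792,4.4286)
  v2: (1-0.46)·(0.65,4.79) + 0.46·(1.61,5.38) = (1.0916,5.0614)
  v3: (1-0.46)·(-1.94,1.24) + 0.46·(-3.61,3.99) = (-2.7082,2.5050)
  v4: (1-0.46)·(-2.49,0.19) + 0.46·(-7.06,1.65) = (-4.5922,0.8616)
  v5: (1-0.46)·(-2.37,-2.48) + 0.46·(-1.88,-2.01) = (-2.1446,-2.2638)
  v6: (1-0.46)·(-0.2,-4.23) + 0.46·(0.86,-2.44) = (0.2876,-3.4066)
  v7: (1-0.46)·(1.31,-3.71) + 0.46·(2.21,-2.31) = (1.7240,-3.0660)
  v8: (1-0.46)·(3.29,-0.43) + 0.46·(8.45,0.06) = (5.6636,-0.2046)
Perimeter = Σ |v_{i+1} − v_i|:
  edge 1→2: √(-3.4876² + 0.6328²) = 3.5445 (running 3.5445)
  edge 2→3: √(-3.7998² + -2.5564²) = 4.5797 (running 8.1242)
  edge 3→4: √(-1.8840² + -1.6434²) = 2.5000 (running 10.6243)
  edge 4→5: √(2.4476² + -3.1254²) = 3.9697 (running 14.5940)
  edge 5→6: √(2.4322² + -1.1428²) = 2.6873 (running 17.2813)
  edge 6→7: √(1.4364² + 0.3406²) = 1.4762 (running 18.7576)
  edge 7→8: √(3.9396² + 2.8614²) = 4.8691 (running 23.6267)
  edge 8→1: √(-1.0844² + 4.6332²) = 4.7584 (running 28.3851)
Perimeter = 28.3851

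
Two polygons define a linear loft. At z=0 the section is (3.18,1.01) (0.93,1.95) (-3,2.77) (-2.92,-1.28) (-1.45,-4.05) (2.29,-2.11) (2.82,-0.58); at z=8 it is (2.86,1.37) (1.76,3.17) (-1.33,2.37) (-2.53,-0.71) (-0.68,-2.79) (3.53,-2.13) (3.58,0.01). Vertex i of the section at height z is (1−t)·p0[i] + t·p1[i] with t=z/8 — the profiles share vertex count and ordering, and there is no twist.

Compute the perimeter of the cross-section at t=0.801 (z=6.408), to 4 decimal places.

Perimeter at t=0.801: 19.3753

Cross-section at t=0.801: each vertex is (1-t)·p0[i] + t·p1[i].
  v1: (1-0.801)·(3.18,1.01) + 0.801·(2.86,1.37) = (2.9237,1.2984)
  v2: (1-0.801)·(0.93,1.95) + 0.801·(1.76,3.17) = (1.5948,2.9272)
  v3: (1-0.801)·(-3,2.77) + 0.801·(-1.33,2.37) = (-1.6623,2.4496)
  v4: (1-0.801)·(-2.92,-1.28) + 0.801·(-2.53,-0.71) = (-2.6076,-0.8234)
  v5: (1-0.801)·(-1.45,-4.05) + 0.801·(-0.68,-2.79) = (-0.8332,-3.0407)
  v6: (1-0.801)·(2.29,-2.11) + 0.801·(3.53,-2.13) = (3.2832,-2.1260)
  v7: (1-0.801)·(2.82,-0.58) + 0.801·(3.58,0.01) = (3.4288,-0.1074)
Perimeter = Σ |v_{i+1} − v_i|:
  edge 1→2: √(-1.3289² + 1.6289²) = 2.1021 (running 2.1021)
  edge 2→3: √(-3.2572² + -0.4776²) = 3.2920 (running 5.3941)
  edge 3→4: √(-0.9453² + -3.2730²) = 3.4068 (running 8.8009)
  edge 4→5: √(1.7744² + -2.2173²) = 2.8399 (running 11.6408)
  edge 5→6: √(4.1165² + 0.9147²) = 4.2169 (running 15.8577)
  edge 6→7: √(0.1455² + 2.0186²) = 2.0238 (running 17.8815)
  edge 7→1: √(-0.5051² + 1.4058²) = 1.4938 (running 19.3753)
Perimeter = 19.3753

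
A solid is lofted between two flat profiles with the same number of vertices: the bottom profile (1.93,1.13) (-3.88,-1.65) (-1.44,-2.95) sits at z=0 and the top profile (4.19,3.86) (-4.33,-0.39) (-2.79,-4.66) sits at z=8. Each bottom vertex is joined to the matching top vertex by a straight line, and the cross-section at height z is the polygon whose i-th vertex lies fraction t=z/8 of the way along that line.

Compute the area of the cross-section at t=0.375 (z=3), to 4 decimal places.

Area at t=0.375: 11.7404

Cross-section at t=0.375: each vertex is (1-t)·p0[i] + t·p1[i].
  v1: (1-0.375)·(1.93,1.13) + 0.375·(4.19,3.86) = (2.7775,2.1538)
  v2: (1-0.375)·(-3.88,-1.65) + 0.375·(-4.33,-0.39) = (-4.0488,-1.1775)
  v3: (1-0.375)·(-1.44,-2.95) + 0.375·(-2.79,-4.66) = (-1.9463,-3.5913)
Shoelace sum Σ(x_i·y_{i+1} − x_{i+1}·y_i):
  i=1: 2.7775·-1.1775 − -4.0488·2.1538 = +5.4495 (running +5.4495)
  i=2: -4.0488·-3.5913 − -1.9463·-1.1775 = +12.2484 (running +17.6979)
  i=3: -1.9463·2.1538 − 2.7775·-3.5913 = +5.7830 (running +23.4808)
Area = |Σ|/2 = |23.4808|/2 = 11.7404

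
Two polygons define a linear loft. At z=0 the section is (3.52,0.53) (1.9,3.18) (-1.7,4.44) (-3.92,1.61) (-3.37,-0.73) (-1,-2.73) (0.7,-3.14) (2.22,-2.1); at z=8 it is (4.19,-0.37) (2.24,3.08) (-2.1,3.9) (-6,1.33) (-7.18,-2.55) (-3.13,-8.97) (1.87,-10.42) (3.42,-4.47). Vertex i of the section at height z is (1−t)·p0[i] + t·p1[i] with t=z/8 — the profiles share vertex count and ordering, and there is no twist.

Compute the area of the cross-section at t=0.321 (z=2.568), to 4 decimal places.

Cross-section at t=0.321: each vertex is (1-t)·p0[i] + t·p1[i].
  v1: (1-0.321)·(3.52,0.53) + 0.321·(4.19,-0.37) = (3.7351,0.2411)
  v2: (1-0.321)·(1.9,3.18) + 0.321·(2.24,3.08) = (2.0091,3.1479)
  v3: (1-0.321)·(-1.7,4.44) + 0.321·(-2.1,3.9) = (-1.8284,4.2667)
  v4: (1-0.321)·(-3.92,1.61) + 0.321·(-6,1.33) = (-4.5877,1.5201)
  v5: (1-0.321)·(-3.37,-0.73) + 0.321·(-7.18,-2.55) = (-4.5930,-1.3142)
  v6: (1-0.321)·(-1,-2.73) + 0.321·(-3.13,-8.97) = (-1.6837,-4.7330)
  v7: (1-0.321)·(0.7,-3.14) + 0.321·(1.87,-10.42) = (1.0756,-5.4769)
  v8: (1-0.321)·(2.22,-2.1) + 0.321·(3.42,-4.47) = (2.6052,-2.8608)
Shoelace sum Σ(x_i·y_{i+1} − x_{i+1}·y_i):
  i=1: 3.7351·3.1479 − 2.0091·0.2411 = +11.2732 (running +11.2732)
  i=2: 2.0091·4.2667 − -1.8284·3.1479 = +14.3279 (running +25.6012)
  i=3: -1.8284·1.5201 − -4.5877·4.2667 = +16.7947 (running +42.3958)
  i=4: -4.5877·-1.3142 − -4.5930·1.5201 = +13.0111 (running +55.4070)
  i=5: -4.5930·-4.7330 − -1.6837·-1.3142 = +19.5261 (running +74.9331)
  i=6: -1.6837·-5.4769 − 1.0756·-4.7330 = +14.3123 (running +89.2454)
  i=7: 1.0756·-2.8608 − 2.6052·-5.4769 = +11.1914 (running +100.4368)
  i=8: 2.6052·0.2411 − 3.7351·-2.8608 = +11.3133 (running +111.7501)
Area = |Σ|/2 = |111.7501|/2 = 55.8751

Area at t=0.321: 55.8751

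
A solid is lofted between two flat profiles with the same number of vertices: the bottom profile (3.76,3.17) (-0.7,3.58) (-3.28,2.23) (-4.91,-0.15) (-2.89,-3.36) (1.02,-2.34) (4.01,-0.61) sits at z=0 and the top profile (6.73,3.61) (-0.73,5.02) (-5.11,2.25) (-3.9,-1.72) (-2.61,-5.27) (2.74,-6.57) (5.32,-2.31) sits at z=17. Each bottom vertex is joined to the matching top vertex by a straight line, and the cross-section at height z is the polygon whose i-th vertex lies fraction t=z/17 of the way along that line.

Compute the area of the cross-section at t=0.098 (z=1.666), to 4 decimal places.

Cross-section at t=0.098: each vertex is (1-t)·p0[i] + t·p1[i].
  v1: (1-0.098)·(3.76,3.17) + 0.098·(6.73,3.61) = (4.0511,3.2131)
  v2: (1-0.098)·(-0.7,3.58) + 0.098·(-0.73,5.02) = (-0.7029,3.7211)
  v3: (1-0.098)·(-3.28,2.23) + 0.098·(-5.11,2.25) = (-3.4593,2.2320)
  v4: (1-0.098)·(-4.91,-0.15) + 0.098·(-3.9,-1.72) = (-4.8110,-0.3039)
  v5: (1-0.098)·(-2.89,-3.36) + 0.098·(-2.61,-5.27) = (-2.8626,-3.5472)
  v6: (1-0.098)·(1.02,-2.34) + 0.098·(2.74,-6.57) = (1.1886,-2.7545)
  v7: (1-0.098)·(4.01,-0.61) + 0.098·(5.32,-2.31) = (4.1384,-0.7766)
Shoelace sum Σ(x_i·y_{i+1} − x_{i+1}·y_i):
  i=1: 4.0511·3.7211 − -0.7029·3.2131 = +17.3331 (running +17.3331)
  i=2: -0.7029·2.2320 − -3.4593·3.7211 = +11.3037 (running +28.6368)
  i=3: -3.4593·-0.3039 − -4.8110·2.2320 = +11.7892 (running +40.4260)
  i=4: -4.8110·-3.5472 − -2.8626·-0.3039 = +16.1957 (running +56.6217)
  i=5: -2.8626·-2.7545 − 1.1886·-3.5472 = +12.1011 (running +68.7228)
  i=6: 1.1886·-0.7766 − 4.1384·-2.7545 = +10.4763 (running +79.1991)
  i=7: 4.1384·3.2131 − 4.0511·-0.7766 = +16.4432 (running +95.6422)
Area = |Σ|/2 = |95.6422|/2 = 47.8211

Area at t=0.098: 47.8211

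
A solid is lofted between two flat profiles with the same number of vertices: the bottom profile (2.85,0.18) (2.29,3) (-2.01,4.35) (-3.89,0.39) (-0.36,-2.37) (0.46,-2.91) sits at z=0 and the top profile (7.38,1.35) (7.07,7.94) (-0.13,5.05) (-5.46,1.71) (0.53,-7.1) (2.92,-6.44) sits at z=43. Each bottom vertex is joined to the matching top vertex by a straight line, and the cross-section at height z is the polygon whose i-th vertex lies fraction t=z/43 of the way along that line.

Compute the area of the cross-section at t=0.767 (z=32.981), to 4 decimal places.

Area at t=0.767: 87.0020

Cross-section at t=0.767: each vertex is (1-t)·p0[i] + t·p1[i].
  v1: (1-0.767)·(2.85,0.18) + 0.767·(7.38,1.35) = (6.3245,1.0774)
  v2: (1-0.767)·(2.29,3) + 0.767·(7.07,7.94) = (5.9563,6.7890)
  v3: (1-0.767)·(-2.01,4.35) + 0.767·(-0.13,5.05) = (-0.5680,4.8869)
  v4: (1-0.767)·(-3.89,0.39) + 0.767·(-5.46,1.71) = (-5.0942,1.4024)
  v5: (1-0.767)·(-0.36,-2.37) + 0.767·(0.53,-7.1) = (0.3226,-5.9979)
  v6: (1-0.767)·(0.46,-2.91) + 0.767·(2.92,-6.44) = (2.3468,-5.6175)
Shoelace sum Σ(x_i·y_{i+1} − x_{i+1}·y_i):
  i=1: 6.3245·6.7890 − 5.9563·1.0774 = +36.5198 (running +36.5198)
  i=2: 5.9563·4.8869 − -0.5680·6.7890 = +32.9641 (running +69.4838)
  i=3: -0.5680·1.4024 − -5.0942·4.8869 = +24.0982 (running +93.5820)
  i=4: -5.0942·-5.9979 − 0.3226·1.4024 = +30.1020 (running +123.6840)
  i=5: 0.3226·-5.6175 − 2.3468·-5.9979 = +12.2636 (running +135.9476)
  i=6: 2.3468·1.0774 − 6.3245·-5.6175 = +38.0564 (running +174.0041)
Area = |Σ|/2 = |174.0041|/2 = 87.0020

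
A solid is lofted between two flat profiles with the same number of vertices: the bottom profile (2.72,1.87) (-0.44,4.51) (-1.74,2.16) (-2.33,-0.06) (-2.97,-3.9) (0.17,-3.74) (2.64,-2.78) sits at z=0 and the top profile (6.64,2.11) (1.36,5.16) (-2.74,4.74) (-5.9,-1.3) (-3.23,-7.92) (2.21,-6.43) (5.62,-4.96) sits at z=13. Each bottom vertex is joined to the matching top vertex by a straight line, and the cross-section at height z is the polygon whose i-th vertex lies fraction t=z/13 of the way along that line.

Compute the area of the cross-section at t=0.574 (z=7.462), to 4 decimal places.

Cross-section at t=0.574: each vertex is (1-t)·p0[i] + t·p1[i].
  v1: (1-0.574)·(2.72,1.87) + 0.574·(6.64,2.11) = (4.9701,2.0078)
  v2: (1-0.574)·(-0.44,4.51) + 0.574·(1.36,5.16) = (0.5932,4.8831)
  v3: (1-0.574)·(-1.74,2.16) + 0.574·(-2.74,4.74) = (-2.3140,3.6409)
  v4: (1-0.574)·(-2.33,-0.06) + 0.574·(-5.9,-1.3) = (-4.3792,-0.7718)
  v5: (1-0.574)·(-2.97,-3.9) + 0.574·(-3.23,-7.92) = (-3.1192,-6.2075)
  v6: (1-0.574)·(0.17,-3.74) + 0.574·(2.21,-6.43) = (1.3410,-5.2841)
  v7: (1-0.574)·(2.64,-2.78) + 0.574·(5.62,-4.96) = (4.3505,-4.0313)
Shoelace sum Σ(x_i·y_{i+1} − x_{i+1}·y_i):
  i=1: 4.9701·4.8831 − 0.5932·2.0078 = +23.0784 (running +23.0784)
  i=2: 0.5932·3.6409 − -2.3140·4.8831 = +13.4593 (running +36.5377)
  i=3: -2.3140·-0.7718 − -4.3792·3.6409 = +17.7301 (running +54.2678)
  i=4: -4.3792·-6.2075 − -3.1192·-0.7718 = +24.7764 (running +79.0441)
  i=5: -3.1192·-5.2841 − 1.3410·-6.2075 = +24.8062 (running +103.8504)
  i=6: 1.3410·-4.0313 − 4.3505·-5.2841 = +17.5826 (running +121.4329)
  i=7: 4.3505·2.0078 − 4.9701·-4.0313 = +28.7708 (running +150.2037)
Area = |Σ|/2 = |150.2037|/2 = 75.1019

Area at t=0.574: 75.1019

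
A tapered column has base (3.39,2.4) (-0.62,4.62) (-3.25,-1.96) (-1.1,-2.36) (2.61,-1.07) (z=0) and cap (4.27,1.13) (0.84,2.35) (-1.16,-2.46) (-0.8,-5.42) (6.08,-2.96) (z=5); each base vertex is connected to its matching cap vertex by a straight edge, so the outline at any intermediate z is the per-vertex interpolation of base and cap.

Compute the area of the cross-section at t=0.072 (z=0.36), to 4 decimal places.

Cross-section at t=0.072: each vertex is (1-t)·p0[i] + t·p1[i].
  v1: (1-0.072)·(3.39,2.4) + 0.072·(4.27,1.13) = (3.4534,2.3086)
  v2: (1-0.072)·(-0.62,4.62) + 0.072·(0.84,2.35) = (-0.5149,4.4566)
  v3: (1-0.072)·(-3.25,-1.96) + 0.072·(-1.16,-2.46) = (-3.0995,-1.9960)
  v4: (1-0.072)·(-1.1,-2.36) + 0.072·(-0.8,-5.42) = (-1.0784,-2.5803)
  v5: (1-0.072)·(2.61,-1.07) + 0.072·(6.08,-2.96) = (2.8598,-1.2061)
Shoelace sum Σ(x_i·y_{i+1} − x_{i+1}·y_i):
  i=1: 3.4534·4.4566 − -0.5149·2.3086 = +16.5787 (running +16.5787)
  i=2: -0.5149·-1.9960 − -3.0995·4.4566 = +14.8409 (running +31.4196)
  i=3: -3.0995·-2.5803 − -1.0784·-1.9960 = +5.8453 (running +37.2649)
  i=4: -1.0784·-1.2061 − 2.8598·-2.5803 = +8.6799 (running +45.9448)
  i=5: 2.8598·2.3086 − 3.4534·-1.2061 = +10.7671 (running +56.7120)
Area = |Σ|/2 = |56.7120|/2 = 28.3560

Area at t=0.072: 28.3560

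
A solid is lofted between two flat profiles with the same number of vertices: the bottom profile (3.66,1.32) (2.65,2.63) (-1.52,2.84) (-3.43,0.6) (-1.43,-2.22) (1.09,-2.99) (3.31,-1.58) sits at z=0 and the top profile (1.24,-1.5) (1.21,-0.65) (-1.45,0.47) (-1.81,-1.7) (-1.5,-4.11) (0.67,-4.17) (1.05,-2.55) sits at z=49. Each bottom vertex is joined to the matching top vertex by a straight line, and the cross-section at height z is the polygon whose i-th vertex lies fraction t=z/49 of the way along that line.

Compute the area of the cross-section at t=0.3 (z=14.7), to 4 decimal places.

Area at t=0.3: 23.3591

Cross-section at t=0.3: each vertex is (1-t)·p0[i] + t·p1[i].
  v1: (1-0.3)·(3.66,1.32) + 0.3·(1.24,-1.5) = (2.9340,0.4740)
  v2: (1-0.3)·(2.65,2.63) + 0.3·(1.21,-0.65) = (2.2180,1.6460)
  v3: (1-0.3)·(-1.52,2.84) + 0.3·(-1.45,0.47) = (-1.4990,2.1290)
  v4: (1-0.3)·(-3.43,0.6) + 0.3·(-1.81,-1.7) = (-2.9440,-0.0900)
  v5: (1-0.3)·(-1.43,-2.22) + 0.3·(-1.5,-4.11) = (-1.4510,-2.7870)
  v6: (1-0.3)·(1.09,-2.99) + 0.3·(0.67,-4.17) = (0.9640,-3.3440)
  v7: (1-0.3)·(3.31,-1.58) + 0.3·(1.05,-2.55) = (2.6320,-1.8710)
Shoelace sum Σ(x_i·y_{i+1} − x_{i+1}·y_i):
  i=1: 2.9340·1.6460 − 2.2180·0.4740 = +3.7780 (running +3.7780)
  i=2: 2.2180·2.1290 − -1.4990·1.6460 = +7.1895 (running +10.9675)
  i=3: -1.4990·-0.0900 − -2.9440·2.1290 = +6.4027 (running +17.3702)
  i=4: -2.9440·-2.7870 − -1.4510·-0.0900 = +8.0743 (running +25.4445)
  i=5: -1.4510·-3.3440 − 0.9640·-2.7870 = +7.5388 (running +32.9833)
  i=6: 0.9640·-1.8710 − 2.6320·-3.3440 = +6.9978 (running +39.9811)
  i=7: 2.6320·0.4740 − 2.9340·-1.8710 = +6.7371 (running +46.7182)
Area = |Σ|/2 = |46.7182|/2 = 23.3591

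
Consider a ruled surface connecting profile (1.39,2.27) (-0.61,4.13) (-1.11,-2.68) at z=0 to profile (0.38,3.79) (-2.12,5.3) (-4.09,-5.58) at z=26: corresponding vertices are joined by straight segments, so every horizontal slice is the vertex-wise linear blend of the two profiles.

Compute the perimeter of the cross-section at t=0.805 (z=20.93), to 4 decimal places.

Cross-section at t=0.805: each vertex is (1-t)·p0[i] + t·p1[i].
  v1: (1-0.805)·(1.39,2.27) + 0.805·(0.38,3.79) = (0.5769,3.4936)
  v2: (1-0.805)·(-0.61,4.13) + 0.805·(-2.12,5.3) = (-1.8256,5.0718)
  v3: (1-0.805)·(-1.11,-2.68) + 0.805·(-4.09,-5.58) = (-3.5089,-5.0145)
Perimeter = Σ |v_{i+1} − v_i|:
  edge 1→2: √(-2.4025² + 1.5782²) = 2.8745 (running 2.8745)
  edge 2→3: √(-1.6834² + -10.0863²) = 10.2259 (running 13.1004)
  edge 3→1: √(4.0858² + 8.5081²) = 9.4383 (running 22.5387)
Perimeter = 22.5387

Perimeter at t=0.805: 22.5387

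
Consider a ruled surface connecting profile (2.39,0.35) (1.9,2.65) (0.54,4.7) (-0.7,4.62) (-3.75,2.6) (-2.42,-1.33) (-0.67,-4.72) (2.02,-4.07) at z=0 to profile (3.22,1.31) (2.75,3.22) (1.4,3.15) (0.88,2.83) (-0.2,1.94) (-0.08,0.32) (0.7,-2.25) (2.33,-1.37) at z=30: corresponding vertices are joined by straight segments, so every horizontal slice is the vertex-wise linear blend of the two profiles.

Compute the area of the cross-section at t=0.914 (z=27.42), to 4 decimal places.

Area at t=0.914: 14.7307

Cross-section at t=0.914: each vertex is (1-t)·p0[i] + t·p1[i].
  v1: (1-0.914)·(2.39,0.35) + 0.914·(3.22,1.31) = (3.1486,1.2274)
  v2: (1-0.914)·(1.9,2.65) + 0.914·(2.75,3.22) = (2.6769,3.1710)
  v3: (1-0.914)·(0.54,4.7) + 0.914·(1.4,3.15) = (1.3260,3.2833)
  v4: (1-0.914)·(-0.7,4.62) + 0.914·(0.88,2.83) = (0.7441,2.9839)
  v5: (1-0.914)·(-3.75,2.6) + 0.914·(-0.2,1.94) = (-0.5053,1.9968)
  v6: (1-0.914)·(-2.42,-1.33) + 0.914·(-0.08,0.32) = (-0.2812,0.1781)
  v7: (1-0.914)·(-0.67,-4.72) + 0.914·(0.7,-2.25) = (0.5822,-2.4624)
  v8: (1-0.914)·(2.02,-4.07) + 0.914·(2.33,-1.37) = (2.3033,-1.6022)
Shoelace sum Σ(x_i·y_{i+1} − x_{i+1}·y_i):
  i=1: 3.1486·3.1710 − 2.6769·1.2274 = +6.6985 (running +6.6985)
  i=2: 2.6769·3.2833 − 1.3260·3.1710 = +4.5842 (running +11.2827)
  i=3: 1.3260·2.9839 − 0.7441·3.2833 = +1.5137 (running +12.7964)
  i=4: 0.7441·1.9968 − -0.5053·2.9839 = +2.9936 (running +15.7900)
  i=5: -0.5053·0.1781 − -0.2812·1.9968 = +0.4716 (running +16.2615)
  i=6: -0.2812·-2.4624 − 0.5822·0.1781 = +0.5888 (running +16.8504)
  i=7: 0.5822·-1.6022 − 2.3033·-2.4624 = +4.7390 (running +21.5894)
  i=8: 2.3033·1.2274 − 3.1486·-1.6022 = +7.8719 (running +29.4613)
Area = |Σ|/2 = |29.4613|/2 = 14.7307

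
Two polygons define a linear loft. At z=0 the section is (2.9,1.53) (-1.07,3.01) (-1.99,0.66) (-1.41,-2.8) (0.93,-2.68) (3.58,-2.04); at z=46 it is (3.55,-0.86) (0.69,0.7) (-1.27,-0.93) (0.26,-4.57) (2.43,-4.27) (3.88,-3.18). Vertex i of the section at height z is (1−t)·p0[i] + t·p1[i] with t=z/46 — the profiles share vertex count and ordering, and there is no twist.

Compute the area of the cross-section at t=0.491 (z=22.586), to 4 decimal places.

Cross-section at t=0.491: each vertex is (1-t)·p0[i] + t·p1[i].
  v1: (1-0.491)·(2.9,1.53) + 0.491·(3.55,-0.86) = (3.2191,0.3565)
  v2: (1-0.491)·(-1.07,3.01) + 0.491·(0.69,0.7) = (-0.2058,1.8758)
  v3: (1-0.491)·(-1.99,0.66) + 0.491·(-1.27,-0.93) = (-1.6365,-0.1207)
  v4: (1-0.491)·(-1.41,-2.8) + 0.491·(0.26,-4.57) = (-0.5900,-3.6691)
  v5: (1-0.491)·(0.93,-2.68) + 0.491·(2.43,-4.27) = (1.6665,-3.4607)
  v6: (1-0.491)·(3.58,-2.04) + 0.491·(3.88,-3.18) = (3.7273,-2.5997)
Shoelace sum Σ(x_i·y_{i+1} − x_{i+1}·y_i):
  i=1: 3.2191·1.8758 − -0.2058·0.3565 = +6.1118 (running +6.1118)
  i=2: -0.2058·-0.1207 − -1.6365·1.8758 = +3.0945 (running +9.2064)
  i=3: -1.6365·-3.6691 − -0.5900·-0.1207 = +5.9331 (running +15.1395)
  i=4: -0.5900·-3.4607 − 1.6665·-3.6691 = +8.1564 (running +23.2959)
  i=5: 1.6665·-2.5997 − 3.7273·-3.4607 = +8.5666 (running +31.8625)
  i=6: 3.7273·0.3565 − 3.2191·-2.5997 = +9.6978 (running +41.5603)
Area = |Σ|/2 = |41.5603|/2 = 20.7801

Area at t=0.491: 20.7801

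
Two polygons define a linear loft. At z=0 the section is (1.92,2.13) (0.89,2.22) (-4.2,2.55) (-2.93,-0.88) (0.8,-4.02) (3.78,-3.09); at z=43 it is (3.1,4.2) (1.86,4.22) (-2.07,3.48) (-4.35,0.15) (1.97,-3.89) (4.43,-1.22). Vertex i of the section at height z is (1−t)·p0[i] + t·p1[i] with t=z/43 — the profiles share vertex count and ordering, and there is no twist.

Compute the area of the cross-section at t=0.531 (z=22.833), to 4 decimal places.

Cross-section at t=0.531: each vertex is (1-t)·p0[i] + t·p1[i].
  v1: (1-0.531)·(1.92,2.13) + 0.531·(3.1,4.2) = (2.5466,3.2292)
  v2: (1-0.531)·(0.89,2.22) + 0.531·(1.86,4.22) = (1.4051,3.2820)
  v3: (1-0.531)·(-4.2,2.55) + 0.531·(-2.07,3.48) = (-3.0690,3.0438)
  v4: (1-0.531)·(-2.93,-0.88) + 0.531·(-4.35,0.15) = (-3.6840,-0.3331)
  v5: (1-0.531)·(0.8,-4.02) + 0.531·(1.97,-3.89) = (1.4213,-3.9510)
  v6: (1-0.531)·(3.78,-3.09) + 0.531·(4.43,-1.22) = (4.1251,-2.0970)
Shoelace sum Σ(x_i·y_{i+1} − x_{i+1}·y_i):
  i=1: 2.5466·3.2820 − 1.4051·3.2292 = +3.8207 (running +3.8207)
  i=2: 1.4051·3.0438 − -3.0690·3.2820 = +14.3492 (running +18.1698)
  i=3: -3.0690·-0.3331 − -3.6840·3.0438 = +12.2357 (running +30.4055)
  i=4: -3.6840·-3.9510 − 1.4213·-0.3331 = +15.0288 (running +45.4344)
  i=5: 1.4213·-2.0970 − 4.1251·-3.9510 = +13.3179 (running +58.7523)
  i=6: 4.1251·3.2292 − 2.5466·-2.0970 = +18.6611 (running +77.4133)
Area = |Σ|/2 = |77.4133|/2 = 38.7067

Area at t=0.531: 38.7067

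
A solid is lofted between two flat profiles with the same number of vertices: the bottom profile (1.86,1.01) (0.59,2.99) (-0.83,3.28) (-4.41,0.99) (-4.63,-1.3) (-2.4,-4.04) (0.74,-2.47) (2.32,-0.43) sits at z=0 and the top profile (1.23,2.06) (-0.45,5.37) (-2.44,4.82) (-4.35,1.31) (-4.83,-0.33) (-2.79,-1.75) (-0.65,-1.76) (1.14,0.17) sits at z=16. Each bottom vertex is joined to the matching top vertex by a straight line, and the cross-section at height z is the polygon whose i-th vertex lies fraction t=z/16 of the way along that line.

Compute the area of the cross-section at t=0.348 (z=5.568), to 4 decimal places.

Area at t=0.348: 31.5963

Cross-section at t=0.348: each vertex is (1-t)·p0[i] + t·p1[i].
  v1: (1-0.348)·(1.86,1.01) + 0.348·(1.23,2.06) = (1.6408,1.3754)
  v2: (1-0.348)·(0.59,2.99) + 0.348·(-0.45,5.37) = (0.2281,3.8182)
  v3: (1-0.348)·(-0.83,3.28) + 0.348·(-2.44,4.82) = (-1.3903,3.8159)
  v4: (1-0.348)·(-4.41,0.99) + 0.348·(-4.35,1.31) = (-4.3891,1.1014)
  v5: (1-0.348)·(-4.63,-1.3) + 0.348·(-4.83,-0.33) = (-4.6996,-0.9624)
  v6: (1-0.348)·(-2.4,-4.04) + 0.348·(-2.79,-1.75) = (-2.5357,-3.2431)
  v7: (1-0.348)·(0.74,-2.47) + 0.348·(-0.65,-1.76) = (0.2563,-2.2229)
  v8: (1-0.348)·(2.32,-0.43) + 0.348·(1.14,0.17) = (1.9094,-0.2212)
Shoelace sum Σ(x_i·y_{i+1} − x_{i+1}·y_i):
  i=1: 1.6408·3.8182 − 0.2281·1.3754 = +5.9511 (running +5.9511)
  i=2: 0.2281·3.8159 − -1.3903·3.8182 = +6.1788 (running +12.1299)
  i=3: -1.3903·1.1014 − -4.3891·3.8159 = +15.2173 (running +27.3472)
  i=4: -4.3891·-0.9624 − -4.6996·1.1014 = +9.4002 (running +36.7474)
  i=5: -4.6996·-3.2431 − -2.5357·-0.9624 = +12.8007 (running +49.5481)
  i=6: -2.5357·-2.2229 − 0.2563·-3.2431 = +6.4678 (running +56.0160)
  i=7: 0.2563·-0.2212 − 1.9094·-2.2229 = +4.1877 (running +60.2036)
  i=8: 1.9094·1.3754 − 1.6408·-0.2212 = +2.9891 (running +63.1927)
Area = |Σ|/2 = |63.1927|/2 = 31.5963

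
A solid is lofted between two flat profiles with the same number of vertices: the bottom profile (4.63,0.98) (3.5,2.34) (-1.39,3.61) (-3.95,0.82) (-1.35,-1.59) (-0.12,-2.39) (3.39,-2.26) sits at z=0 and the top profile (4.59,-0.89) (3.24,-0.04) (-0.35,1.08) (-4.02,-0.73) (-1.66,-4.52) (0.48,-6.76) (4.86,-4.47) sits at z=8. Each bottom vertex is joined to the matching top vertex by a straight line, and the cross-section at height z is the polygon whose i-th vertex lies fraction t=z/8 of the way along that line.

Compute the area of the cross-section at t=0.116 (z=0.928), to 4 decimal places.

Cross-section at t=0.116: each vertex is (1-t)·p0[i] + t·p1[i].
  v1: (1-0.116)·(4.63,0.98) + 0.116·(4.59,-0.89) = (4.6254,0.7631)
  v2: (1-0.116)·(3.5,2.34) + 0.116·(3.24,-0.04) = (3.4698,2.0639)
  v3: (1-0.116)·(-1.39,3.61) + 0.116·(-0.35,1.08) = (-1.2694,3.3165)
  v4: (1-0.116)·(-3.95,0.82) + 0.116·(-4.02,-0.73) = (-3.9581,0.6402)
  v5: (1-0.116)·(-1.35,-1.59) + 0.116·(-1.66,-4.52) = (-1.3860,-1.9299)
  v6: (1-0.116)·(-0.12,-2.39) + 0.116·(0.48,-6.76) = (-0.0504,-2.8969)
  v7: (1-0.116)·(3.39,-2.26) + 0.116·(4.86,-4.47) = (3.5605,-2.5164)
Shoelace sum Σ(x_i·y_{i+1} − x_{i+1}·y_i):
  i=1: 4.6254·2.0639 − 3.4698·0.7631 = +6.8986 (running +6.8986)
  i=2: 3.4698·3.3165 − -1.2694·2.0639 = +14.1277 (running +21.0263)
  i=3: -1.2694·0.6402 − -3.9581·3.3165 = +12.3145 (running +33.3408)
  i=4: -3.9581·-1.9299 − -1.3860·0.6402 = +8.5260 (running +41.8668)
  i=5: -1.3860·-2.8969 − -0.0504·-1.9299 = +3.9177 (running +45.7845)
  i=6: -0.0504·-2.5164 − 3.5605·-2.8969 = +10.4414 (running +56.2259)
  i=7: 3.5605·0.7631 − 4.6254·-2.5164 = +14.3560 (running +70.5819)
Area = |Σ|/2 = |70.5819|/2 = 35.2910

Area at t=0.116: 35.2910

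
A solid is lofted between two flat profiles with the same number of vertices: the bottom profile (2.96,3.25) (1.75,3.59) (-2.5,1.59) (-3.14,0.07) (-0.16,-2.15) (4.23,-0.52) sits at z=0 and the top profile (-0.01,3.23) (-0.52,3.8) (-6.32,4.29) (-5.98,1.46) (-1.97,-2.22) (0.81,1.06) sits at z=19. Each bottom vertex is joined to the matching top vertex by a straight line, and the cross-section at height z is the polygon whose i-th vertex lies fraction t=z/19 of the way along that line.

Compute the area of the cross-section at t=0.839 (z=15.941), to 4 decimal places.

Area at t=0.839: 28.6704

Cross-section at t=0.839: each vertex is (1-t)·p0[i] + t·p1[i].
  v1: (1-0.839)·(2.96,3.25) + 0.839·(-0.01,3.23) = (0.4682,3.2332)
  v2: (1-0.839)·(1.75,3.59) + 0.839·(-0.52,3.8) = (-0.1545,3.7662)
  v3: (1-0.839)·(-2.5,1.59) + 0.839·(-6.32,4.29) = (-5.7050,3.8553)
  v4: (1-0.839)·(-3.14,0.07) + 0.839·(-5.98,1.46) = (-5.5228,1.2362)
  v5: (1-0.839)·(-0.16,-2.15) + 0.839·(-1.97,-2.22) = (-1.6786,-2.2087)
  v6: (1-0.839)·(4.23,-0.52) + 0.839·(0.81,1.06) = (1.3606,0.8056)
Shoelace sum Σ(x_i·y_{i+1} − x_{i+1}·y_i):
  i=1: 0.4682·3.7662 − -0.1545·3.2332 = +2.2628 (running +2.2628)
  i=2: -0.1545·3.8553 − -5.7050·3.7662 = +20.8903 (running +23.1531)
  i=3: -5.7050·1.2362 − -5.5228·3.8553 = +14.2393 (running +37.3925)
  i=4: -5.5228·-2.2087 − -1.6786·1.2362 = +14.2734 (running +51.6658)
  i=5: -1.6786·0.8056 − 1.3606·-2.2087 = +1.6529 (running +53.3188)
  i=6: 1.3606·3.2332 − 0.4682·0.8056 = +4.0220 (running +57.3408)
Area = |Σ|/2 = |57.3408|/2 = 28.6704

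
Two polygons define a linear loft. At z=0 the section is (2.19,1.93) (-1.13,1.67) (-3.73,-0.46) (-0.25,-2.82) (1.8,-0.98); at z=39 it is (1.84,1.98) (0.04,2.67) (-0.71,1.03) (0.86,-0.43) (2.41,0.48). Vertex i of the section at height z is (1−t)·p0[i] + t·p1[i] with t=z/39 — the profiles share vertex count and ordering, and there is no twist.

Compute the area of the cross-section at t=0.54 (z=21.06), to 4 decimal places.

Area at t=0.54: 10.3476

Cross-section at t=0.54: each vertex is (1-t)·p0[i] + t·p1[i].
  v1: (1-0.54)·(2.19,1.93) + 0.54·(1.84,1.98) = (2.0010,1.9570)
  v2: (1-0.54)·(-1.13,1.67) + 0.54·(0.04,2.67) = (-0.4982,2.2100)
  v3: (1-0.54)·(-3.73,-0.46) + 0.54·(-0.71,1.03) = (-2.0992,0.3446)
  v4: (1-0.54)·(-0.25,-2.82) + 0.54·(0.86,-0.43) = (0.3494,-1.5294)
  v5: (1-0.54)·(1.8,-0.98) + 0.54·(2.41,0.48) = (2.1294,-0.1916)
Shoelace sum Σ(x_i·y_{i+1} − x_{i+1}·y_i):
  i=1: 2.0010·2.2100 − -0.4982·1.9570 = +5.3972 (running +5.3972)
  i=2: -0.4982·0.3446 − -2.0992·2.2100 = +4.4676 (running +9.8647)
  i=3: -2.0992·-1.5294 − 0.3494·0.3446 = +3.0901 (running +12.9549)
  i=4: 0.3494·-0.1916 − 2.1294·-1.5294 = +3.1898 (running +16.1446)
  i=5: 2.1294·1.9570 − 2.0010·-0.1916 = +4.5506 (running +20.6952)
Area = |Σ|/2 = |20.6952|/2 = 10.3476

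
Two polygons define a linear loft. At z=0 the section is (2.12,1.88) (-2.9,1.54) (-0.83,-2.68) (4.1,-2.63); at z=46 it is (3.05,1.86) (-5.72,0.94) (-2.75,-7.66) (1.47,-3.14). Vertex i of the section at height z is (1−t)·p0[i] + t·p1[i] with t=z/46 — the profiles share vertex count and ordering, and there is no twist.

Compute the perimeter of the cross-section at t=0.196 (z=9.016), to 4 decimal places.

Cross-section at t=0.196: each vertex is (1-t)·p0[i] + t·p1[i].
  v1: (1-0.196)·(2.12,1.88) + 0.196·(3.05,1.86) = (2.3023,1.8761)
  v2: (1-0.196)·(-2.9,1.54) + 0.196·(-5.72,0.94) = (-3.4527,1.4224)
  v3: (1-0.196)·(-0.83,-2.68) + 0.196·(-2.75,-7.66) = (-1.2063,-3.6561)
  v4: (1-0.196)·(4.1,-2.63) + 0.196·(1.47,-3.14) = (3.5845,-2.7300)
Perimeter = Σ |v_{i+1} − v_i|:
  edge 1→2: √(-5.7550² + -0.4537²) = 5.7729 (running 5.7729)
  edge 2→3: √(2.2464² + -5.0785²) = 5.5531 (running 11.3260)
  edge 3→4: √(4.7908² + 0.9261²) = 4.8795 (running 16.2055)
  edge 4→1: √(-1.2822² + 4.6060²) = 4.7812 (running 20.9867)
Perimeter = 20.9867

Perimeter at t=0.196: 20.9867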